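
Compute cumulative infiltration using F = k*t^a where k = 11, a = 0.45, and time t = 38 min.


F = k * t^a = 11 * 38^0.45
F = 11 * 5.139284

56.5321 mm


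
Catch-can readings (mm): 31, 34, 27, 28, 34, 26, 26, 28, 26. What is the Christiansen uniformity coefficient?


mean = 28.888889 mm
MAD = 2.740741 mm
CU = (1 - 2.740741/28.888889)*100

90.5128 %


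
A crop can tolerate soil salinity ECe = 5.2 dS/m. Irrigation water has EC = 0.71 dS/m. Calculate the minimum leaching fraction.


LR = ECiw / (5*ECe - ECiw)
LR = 0.71 / (5*5.2 - 0.71)
LR = 0.71 / 25.2900

0.0281


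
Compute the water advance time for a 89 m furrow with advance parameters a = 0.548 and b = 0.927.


t = (L/a)^(1/b)
t = (89/0.548)^(1/0.927)
t = 162.408759^(1/0.927)

242.4890 min


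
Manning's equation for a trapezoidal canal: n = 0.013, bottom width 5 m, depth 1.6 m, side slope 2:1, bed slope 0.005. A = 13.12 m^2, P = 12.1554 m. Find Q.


R = A/P = 13.12/12.1554 = 1.079356
Q = (1/0.013) * 13.12 * 1.079356^(2/3) * 0.005^0.5

75.0906 m^3/s


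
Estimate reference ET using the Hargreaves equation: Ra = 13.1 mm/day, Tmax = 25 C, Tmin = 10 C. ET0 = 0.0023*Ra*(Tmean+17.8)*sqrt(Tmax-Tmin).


Tmean = (Tmax + Tmin)/2 = (25 + 10)/2 = 17.5
ET0 = 0.0023 * 13.1 * (17.5 + 17.8) * sqrt(25 - 10)
ET0 = 0.0023 * 13.1 * 35.3 * 3.872983

4.1193 mm/day


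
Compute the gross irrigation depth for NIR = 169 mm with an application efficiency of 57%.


Ea = 57% = 0.57
GID = NIR / Ea = 169 / 0.57 = 296.4912 mm

296.4912 mm


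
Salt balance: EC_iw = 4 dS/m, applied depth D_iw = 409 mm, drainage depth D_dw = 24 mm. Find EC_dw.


EC_dw = EC_iw * D_iw / D_dw
EC_dw = 4 * 409 / 24
EC_dw = 1636 / 24

68.1667 dS/m


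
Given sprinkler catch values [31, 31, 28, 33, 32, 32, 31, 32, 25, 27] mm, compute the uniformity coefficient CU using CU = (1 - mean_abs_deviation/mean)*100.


mean = 30.200000 mm
MAD = 2.120000 mm
CU = (1 - 2.120000/30.200000)*100

92.9801 %


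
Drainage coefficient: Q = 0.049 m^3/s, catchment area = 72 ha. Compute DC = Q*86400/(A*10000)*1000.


DC = Q * 86400 / (A * 10000) * 1000
DC = 0.049 * 86400 / (72 * 10000) * 1000
DC = 4233600.0000 / 720000

5.8800 mm/day


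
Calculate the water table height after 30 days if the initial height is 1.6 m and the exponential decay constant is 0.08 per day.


m = m0 * exp(-k*t)
m = 1.6 * exp(-0.08 * 30)
m = 1.6 * exp(-2.4000)

0.1451 m


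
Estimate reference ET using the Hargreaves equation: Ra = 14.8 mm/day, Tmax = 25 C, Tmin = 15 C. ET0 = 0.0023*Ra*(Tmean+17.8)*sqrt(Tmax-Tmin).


Tmean = (Tmax + Tmin)/2 = (25 + 15)/2 = 20.0
ET0 = 0.0023 * 14.8 * (20.0 + 17.8) * sqrt(25 - 15)
ET0 = 0.0023 * 14.8 * 37.8 * 3.162278

4.0689 mm/day


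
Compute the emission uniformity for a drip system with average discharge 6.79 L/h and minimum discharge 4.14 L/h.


EU = (q_min/q_avg)*100 = (4.14/6.79)*100 = 60.9720%

60.9720 %


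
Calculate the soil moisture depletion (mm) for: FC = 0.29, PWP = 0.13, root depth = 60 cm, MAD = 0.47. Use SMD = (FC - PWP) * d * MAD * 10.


SMD = (FC - PWP) * d * MAD * 10
SMD = (0.29 - 0.13) * 60 * 0.47 * 10
SMD = 0.1600 * 60 * 0.47 * 10

45.1200 mm


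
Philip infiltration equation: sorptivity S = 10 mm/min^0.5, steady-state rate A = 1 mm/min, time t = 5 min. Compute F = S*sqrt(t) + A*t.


F = S*sqrt(t) + A*t
F = 10*sqrt(5) + 1*5
F = 10*2.236068 + 5

27.3607 mm


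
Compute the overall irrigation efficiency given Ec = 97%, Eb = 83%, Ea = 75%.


Ec = 0.97, Eb = 0.83, Ea = 0.75
E = 0.97 * 0.83 * 0.75 * 100 = 60.3825%

60.3825 %


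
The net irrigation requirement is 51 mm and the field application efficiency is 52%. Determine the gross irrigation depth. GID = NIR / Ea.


Ea = 52% = 0.52
GID = NIR / Ea = 51 / 0.52 = 98.0769 mm

98.0769 mm


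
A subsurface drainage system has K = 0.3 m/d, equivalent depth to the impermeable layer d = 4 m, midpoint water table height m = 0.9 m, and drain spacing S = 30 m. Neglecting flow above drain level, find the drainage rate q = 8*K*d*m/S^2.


q = 8*K*d*m/S^2
q = 8*0.3*4*0.9/30^2
q = 8.6400 / 900

0.0096 m/d


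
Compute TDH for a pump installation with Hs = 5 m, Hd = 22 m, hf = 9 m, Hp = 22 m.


TDH = Hs + Hd + hf + Hp = 5 + 22 + 9 + 22 = 58

58 m


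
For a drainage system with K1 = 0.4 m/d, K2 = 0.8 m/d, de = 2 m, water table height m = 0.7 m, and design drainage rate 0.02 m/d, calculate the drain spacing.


S^2 = 8*K2*de*m/q + 4*K1*m^2/q
S^2 = 8*0.8*2*0.7/0.02 + 4*0.4*0.7^2/0.02
S = sqrt(487.2000)

22.0726 m


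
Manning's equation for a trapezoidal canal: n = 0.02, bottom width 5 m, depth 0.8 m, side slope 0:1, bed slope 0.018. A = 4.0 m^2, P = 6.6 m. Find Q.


R = A/P = 4.0/6.6 = 0.606061
Q = (1/0.02) * 4.0 * 0.606061^(2/3) * 0.018^0.5

19.2166 m^3/s


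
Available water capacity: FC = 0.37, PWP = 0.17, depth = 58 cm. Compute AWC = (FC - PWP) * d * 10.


AWC = (FC - PWP) * d * 10
AWC = (0.37 - 0.17) * 58 * 10
AWC = 0.2000 * 58 * 10

116.0000 mm


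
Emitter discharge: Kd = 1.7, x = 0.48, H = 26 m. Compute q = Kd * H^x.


q = Kd * H^x = 1.7 * 26^0.48 = 1.7 * 4.777352

8.1215 L/h


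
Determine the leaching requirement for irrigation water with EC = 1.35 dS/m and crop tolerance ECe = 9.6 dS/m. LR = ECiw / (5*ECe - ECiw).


LR = ECiw / (5*ECe - ECiw)
LR = 1.35 / (5*9.6 - 1.35)
LR = 1.35 / 46.6500

0.0289


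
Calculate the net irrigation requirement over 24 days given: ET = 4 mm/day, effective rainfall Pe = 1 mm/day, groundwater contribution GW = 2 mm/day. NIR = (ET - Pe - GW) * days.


Daily deficit = ET - Pe - GW = 4 - 1 - 2 = 1 mm/day
NIR = 1 * 24 = 24 mm

24.0000 mm


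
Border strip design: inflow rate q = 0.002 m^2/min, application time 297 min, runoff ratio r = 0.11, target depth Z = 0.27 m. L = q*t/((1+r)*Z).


L = q*t/((1+r)*Z)
L = 0.002*297/((1+0.11)*0.27)
L = 0.594/0.2997

1.9820 m


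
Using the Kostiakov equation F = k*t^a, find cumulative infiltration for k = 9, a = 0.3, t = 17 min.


F = k * t^a = 9 * 17^0.3
F = 9 * 2.339563

21.0561 mm


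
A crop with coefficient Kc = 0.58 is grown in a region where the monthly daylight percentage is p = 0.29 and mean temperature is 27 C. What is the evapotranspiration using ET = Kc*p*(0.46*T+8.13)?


ET = Kc * p * (0.46*T + 8.13)
ET = 0.58 * 0.29 * (0.46*27 + 8.13)
ET = 0.58 * 0.29 * 20.5500

3.4565 mm/day


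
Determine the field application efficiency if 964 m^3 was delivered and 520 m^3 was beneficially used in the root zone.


Ea = V_root / V_field * 100 = 520 / 964 * 100 = 53.9419%

53.9419 %


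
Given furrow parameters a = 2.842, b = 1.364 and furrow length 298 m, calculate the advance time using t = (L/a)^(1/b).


t = (L/a)^(1/b)
t = (298/2.842)^(1/1.364)
t = 104.855735^(1/1.364)

30.2951 min


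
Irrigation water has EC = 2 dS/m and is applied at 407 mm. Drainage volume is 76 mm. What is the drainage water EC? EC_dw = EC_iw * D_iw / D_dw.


EC_dw = EC_iw * D_iw / D_dw
EC_dw = 2 * 407 / 76
EC_dw = 814 / 76

10.7105 dS/m


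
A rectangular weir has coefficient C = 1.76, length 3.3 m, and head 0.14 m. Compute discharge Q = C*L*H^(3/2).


Q = C * L * H^(3/2) = 1.76 * 3.3 * 0.14^1.5 = 1.76 * 3.3 * 0.052383

0.3042 m^3/s


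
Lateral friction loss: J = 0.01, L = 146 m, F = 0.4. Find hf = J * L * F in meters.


hf = J * L * F = 0.01 * 146 * 0.4 = 0.5840 m

0.5840 m


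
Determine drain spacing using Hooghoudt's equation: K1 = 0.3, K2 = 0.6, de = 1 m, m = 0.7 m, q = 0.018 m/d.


S^2 = 8*K2*de*m/q + 4*K1*m^2/q
S^2 = 8*0.6*1*0.7/0.018 + 4*0.3*0.7^2/0.018
S = sqrt(219.3333)

14.8099 m


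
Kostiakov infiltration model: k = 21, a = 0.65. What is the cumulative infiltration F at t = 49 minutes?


F = k * t^a = 21 * 49^0.65
F = 21 * 12.549530

263.5401 mm


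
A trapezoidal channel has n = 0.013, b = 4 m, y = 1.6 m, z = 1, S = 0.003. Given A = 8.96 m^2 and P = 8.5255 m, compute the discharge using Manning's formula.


R = A/P = 8.96/8.5255 = 1.050965
Q = (1/0.013) * 8.96 * 1.050965^(2/3) * 0.003^0.5

39.0227 m^3/s


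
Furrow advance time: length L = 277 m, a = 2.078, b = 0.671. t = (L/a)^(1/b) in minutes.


t = (L/a)^(1/b)
t = (277/2.078)^(1/0.671)
t = 133.301251^(1/0.671)

1467.8038 min


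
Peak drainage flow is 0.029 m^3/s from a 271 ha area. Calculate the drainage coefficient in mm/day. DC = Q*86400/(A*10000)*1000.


DC = Q * 86400 / (A * 10000) * 1000
DC = 0.029 * 86400 / (271 * 10000) * 1000
DC = 2505600.0000 / 2710000

0.9246 mm/day


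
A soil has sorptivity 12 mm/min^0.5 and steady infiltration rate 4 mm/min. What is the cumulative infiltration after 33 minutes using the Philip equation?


F = S*sqrt(t) + A*t
F = 12*sqrt(33) + 4*33
F = 12*5.744563 + 132

200.9348 mm


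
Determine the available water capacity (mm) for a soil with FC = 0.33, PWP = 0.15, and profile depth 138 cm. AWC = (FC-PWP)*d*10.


AWC = (FC - PWP) * d * 10
AWC = (0.33 - 0.15) * 138 * 10
AWC = 0.1800 * 138 * 10

248.4000 mm


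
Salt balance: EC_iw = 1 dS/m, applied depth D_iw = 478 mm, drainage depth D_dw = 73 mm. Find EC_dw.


EC_dw = EC_iw * D_iw / D_dw
EC_dw = 1 * 478 / 73
EC_dw = 478 / 73

6.5479 dS/m


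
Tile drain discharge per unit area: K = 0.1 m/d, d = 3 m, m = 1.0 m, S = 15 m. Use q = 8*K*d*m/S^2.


q = 8*K*d*m/S^2
q = 8*0.1*3*1.0/15^2
q = 2.4000 / 225

0.0107 m/d


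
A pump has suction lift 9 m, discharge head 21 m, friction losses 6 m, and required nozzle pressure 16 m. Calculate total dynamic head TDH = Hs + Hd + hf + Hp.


TDH = Hs + Hd + hf + Hp = 9 + 21 + 6 + 16 = 52

52 m


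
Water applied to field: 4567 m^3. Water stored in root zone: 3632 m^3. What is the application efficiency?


Ea = V_root / V_field * 100 = 3632 / 4567 * 100 = 79.5270%

79.5270 %


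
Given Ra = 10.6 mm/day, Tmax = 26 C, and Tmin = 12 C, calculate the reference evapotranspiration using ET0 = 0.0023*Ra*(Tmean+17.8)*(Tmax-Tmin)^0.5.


Tmean = (Tmax + Tmin)/2 = (26 + 12)/2 = 19.0
ET0 = 0.0023 * 10.6 * (19.0 + 17.8) * sqrt(26 - 12)
ET0 = 0.0023 * 10.6 * 36.8 * 3.741657

3.3570 mm/day


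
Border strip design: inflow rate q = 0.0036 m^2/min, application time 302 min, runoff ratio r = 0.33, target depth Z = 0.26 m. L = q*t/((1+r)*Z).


L = q*t/((1+r)*Z)
L = 0.0036*302/((1+0.33)*0.26)
L = 1.0872/0.3458

3.1440 m


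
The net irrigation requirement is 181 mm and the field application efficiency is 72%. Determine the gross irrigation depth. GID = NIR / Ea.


Ea = 72% = 0.72
GID = NIR / Ea = 181 / 0.72 = 251.3889 mm

251.3889 mm


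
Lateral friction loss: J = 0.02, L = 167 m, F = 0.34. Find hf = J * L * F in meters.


hf = J * L * F = 0.02 * 167 * 0.34 = 1.1356 m

1.1356 m


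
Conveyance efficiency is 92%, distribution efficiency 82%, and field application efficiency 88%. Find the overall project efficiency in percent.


Ec = 0.92, Eb = 0.82, Ea = 0.88
E = 0.92 * 0.82 * 0.88 * 100 = 66.3872%

66.3872 %


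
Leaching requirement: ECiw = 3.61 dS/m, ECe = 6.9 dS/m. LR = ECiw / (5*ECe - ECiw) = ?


LR = ECiw / (5*ECe - ECiw)
LR = 3.61 / (5*6.9 - 3.61)
LR = 3.61 / 30.8900

0.1169


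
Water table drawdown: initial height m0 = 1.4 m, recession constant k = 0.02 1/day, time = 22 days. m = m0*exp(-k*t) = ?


m = m0 * exp(-k*t)
m = 1.4 * exp(-0.02 * 22)
m = 1.4 * exp(-0.4400)

0.9017 m


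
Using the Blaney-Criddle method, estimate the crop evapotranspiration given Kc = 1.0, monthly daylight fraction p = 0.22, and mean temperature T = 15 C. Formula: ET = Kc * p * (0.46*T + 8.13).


ET = Kc * p * (0.46*T + 8.13)
ET = 1.0 * 0.22 * (0.46*15 + 8.13)
ET = 1.0 * 0.22 * 15.0300

3.3066 mm/day


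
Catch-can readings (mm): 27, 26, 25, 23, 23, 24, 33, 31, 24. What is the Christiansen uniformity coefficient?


mean = 26.222222 mm
MAD = 2.740741 mm
CU = (1 - 2.740741/26.222222)*100

89.5480 %


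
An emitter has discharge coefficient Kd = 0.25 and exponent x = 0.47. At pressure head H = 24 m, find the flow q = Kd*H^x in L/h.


q = Kd * H^x = 0.25 * 24^0.47 = 0.25 * 4.453478

1.1134 L/h


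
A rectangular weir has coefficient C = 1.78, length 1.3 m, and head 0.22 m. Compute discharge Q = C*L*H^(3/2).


Q = C * L * H^(3/2) = 1.78 * 1.3 * 0.22^1.5 = 1.78 * 1.3 * 0.103189

0.2388 m^3/s


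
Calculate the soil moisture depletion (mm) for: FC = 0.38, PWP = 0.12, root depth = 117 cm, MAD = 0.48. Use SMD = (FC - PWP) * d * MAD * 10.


SMD = (FC - PWP) * d * MAD * 10
SMD = (0.38 - 0.12) * 117 * 0.48 * 10
SMD = 0.2600 * 117 * 0.48 * 10

146.0160 mm


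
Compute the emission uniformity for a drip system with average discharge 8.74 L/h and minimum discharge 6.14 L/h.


EU = (q_min/q_avg)*100 = (6.14/8.74)*100 = 70.2517%

70.2517 %


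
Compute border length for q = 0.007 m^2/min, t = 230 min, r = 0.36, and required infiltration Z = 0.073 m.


L = q*t/((1+r)*Z)
L = 0.007*230/((1+0.36)*0.073)
L = 1.61/0.09928

16.2168 m


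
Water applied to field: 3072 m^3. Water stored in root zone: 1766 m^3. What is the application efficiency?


Ea = V_root / V_field * 100 = 1766 / 3072 * 100 = 57.4870%

57.4870 %


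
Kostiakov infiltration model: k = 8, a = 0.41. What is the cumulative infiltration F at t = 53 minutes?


F = k * t^a = 8 * 53^0.41
F = 8 * 5.092759

40.7421 mm


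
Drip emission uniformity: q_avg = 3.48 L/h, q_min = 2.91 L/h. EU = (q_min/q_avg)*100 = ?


EU = (q_min/q_avg)*100 = (2.91/3.48)*100 = 83.6207%

83.6207 %


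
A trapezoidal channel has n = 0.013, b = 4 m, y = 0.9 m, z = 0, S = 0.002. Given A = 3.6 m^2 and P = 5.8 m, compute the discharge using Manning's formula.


R = A/P = 3.6/5.8 = 0.620690
Q = (1/0.013) * 3.6 * 0.620690^(2/3) * 0.002^0.5

9.0114 m^3/s


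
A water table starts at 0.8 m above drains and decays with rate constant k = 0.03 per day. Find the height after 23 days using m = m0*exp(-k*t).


m = m0 * exp(-k*t)
m = 0.8 * exp(-0.03 * 23)
m = 0.8 * exp(-0.6900)

0.4013 m


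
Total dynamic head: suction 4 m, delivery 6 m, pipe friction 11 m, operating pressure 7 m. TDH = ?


TDH = Hs + Hd + hf + Hp = 4 + 6 + 11 + 7 = 28

28 m


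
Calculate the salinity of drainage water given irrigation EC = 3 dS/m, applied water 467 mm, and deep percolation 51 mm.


EC_dw = EC_iw * D_iw / D_dw
EC_dw = 3 * 467 / 51
EC_dw = 1401 / 51

27.4706 dS/m


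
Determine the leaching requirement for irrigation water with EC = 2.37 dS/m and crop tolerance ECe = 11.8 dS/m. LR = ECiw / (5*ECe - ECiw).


LR = ECiw / (5*ECe - ECiw)
LR = 2.37 / (5*11.8 - 2.37)
LR = 2.37 / 56.6300

0.0419


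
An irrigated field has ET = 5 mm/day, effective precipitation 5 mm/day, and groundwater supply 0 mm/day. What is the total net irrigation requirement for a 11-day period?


Daily deficit = ET - Pe - GW = 5 - 5 - 0 = 0 mm/day
NIR = 0 * 11 = 0 mm

0 mm


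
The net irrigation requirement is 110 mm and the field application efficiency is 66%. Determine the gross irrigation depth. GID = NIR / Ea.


Ea = 66% = 0.66
GID = NIR / Ea = 110 / 0.66 = 166.6667 mm

166.6667 mm


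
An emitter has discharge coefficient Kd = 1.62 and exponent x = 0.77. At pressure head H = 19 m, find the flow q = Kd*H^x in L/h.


q = Kd * H^x = 1.62 * 19^0.77 = 1.62 * 9.652510

15.6371 L/h


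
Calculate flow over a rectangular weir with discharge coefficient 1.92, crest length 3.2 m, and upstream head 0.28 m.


Q = C * L * H^(3/2) = 1.92 * 3.2 * 0.28^1.5 = 1.92 * 3.2 * 0.148162

0.9103 m^3/s


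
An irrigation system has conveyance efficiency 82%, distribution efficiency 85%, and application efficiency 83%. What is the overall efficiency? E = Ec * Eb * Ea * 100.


Ec = 0.82, Eb = 0.85, Ea = 0.83
E = 0.82 * 0.85 * 0.83 * 100 = 57.8510%

57.8510 %


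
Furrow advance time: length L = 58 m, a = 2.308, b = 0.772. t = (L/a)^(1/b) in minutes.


t = (L/a)^(1/b)
t = (58/2.308)^(1/0.772)
t = 25.129983^(1/0.772)

65.1209 min


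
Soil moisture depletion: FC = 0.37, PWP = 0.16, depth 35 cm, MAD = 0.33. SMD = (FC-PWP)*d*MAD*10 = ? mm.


SMD = (FC - PWP) * d * MAD * 10
SMD = (0.37 - 0.16) * 35 * 0.33 * 10
SMD = 0.2100 * 35 * 0.33 * 10

24.2550 mm


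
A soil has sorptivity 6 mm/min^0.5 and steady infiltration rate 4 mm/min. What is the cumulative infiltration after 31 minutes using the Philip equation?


F = S*sqrt(t) + A*t
F = 6*sqrt(31) + 4*31
F = 6*5.567764 + 124

157.4066 mm


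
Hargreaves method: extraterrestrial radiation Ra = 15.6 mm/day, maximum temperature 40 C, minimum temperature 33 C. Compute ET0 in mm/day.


Tmean = (Tmax + Tmin)/2 = (40 + 33)/2 = 36.5
ET0 = 0.0023 * 15.6 * (36.5 + 17.8) * sqrt(40 - 33)
ET0 = 0.0023 * 15.6 * 54.3 * 2.645751

5.1547 mm/day


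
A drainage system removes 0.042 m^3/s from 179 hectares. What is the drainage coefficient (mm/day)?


DC = Q * 86400 / (A * 10000) * 1000
DC = 0.042 * 86400 / (179 * 10000) * 1000
DC = 3628800.0000 / 1790000

2.0273 mm/day


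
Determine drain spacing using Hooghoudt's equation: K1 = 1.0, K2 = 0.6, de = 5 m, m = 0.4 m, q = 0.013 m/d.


S^2 = 8*K2*de*m/q + 4*K1*m^2/q
S^2 = 8*0.6*5*0.4/0.013 + 4*1.0*0.4^2/0.013
S = sqrt(787.6923)

28.0659 m


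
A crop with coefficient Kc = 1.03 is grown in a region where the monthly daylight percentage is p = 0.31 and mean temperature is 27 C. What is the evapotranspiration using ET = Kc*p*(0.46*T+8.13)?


ET = Kc * p * (0.46*T + 8.13)
ET = 1.03 * 0.31 * (0.46*27 + 8.13)
ET = 1.03 * 0.31 * 20.5500

6.5616 mm/day


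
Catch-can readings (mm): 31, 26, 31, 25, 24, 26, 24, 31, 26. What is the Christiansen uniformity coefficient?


mean = 27.111111 mm
MAD = 2.592593 mm
CU = (1 - 2.592593/27.111111)*100

90.4372 %


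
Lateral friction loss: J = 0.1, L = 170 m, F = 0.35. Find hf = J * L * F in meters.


hf = J * L * F = 0.1 * 170 * 0.35 = 5.9500 m

5.9500 m


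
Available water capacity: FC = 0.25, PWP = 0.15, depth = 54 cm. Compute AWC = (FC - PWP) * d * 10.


AWC = (FC - PWP) * d * 10
AWC = (0.25 - 0.15) * 54 * 10
AWC = 0.1000 * 54 * 10

54.0000 mm


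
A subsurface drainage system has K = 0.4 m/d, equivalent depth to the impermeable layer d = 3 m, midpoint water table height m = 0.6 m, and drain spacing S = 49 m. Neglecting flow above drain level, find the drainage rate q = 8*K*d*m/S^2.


q = 8*K*d*m/S^2
q = 8*0.4*3*0.6/49^2
q = 5.7600 / 2401

0.0024 m/d


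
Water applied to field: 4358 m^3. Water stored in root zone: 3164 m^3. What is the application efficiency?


Ea = V_root / V_field * 100 = 3164 / 4358 * 100 = 72.6021%

72.6021 %


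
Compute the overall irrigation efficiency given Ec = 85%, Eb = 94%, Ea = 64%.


Ec = 0.85, Eb = 0.94, Ea = 0.64
E = 0.85 * 0.94 * 0.64 * 100 = 51.1360%

51.1360 %


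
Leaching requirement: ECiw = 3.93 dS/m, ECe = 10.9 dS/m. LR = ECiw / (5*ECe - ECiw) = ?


LR = ECiw / (5*ECe - ECiw)
LR = 3.93 / (5*10.9 - 3.93)
LR = 3.93 / 50.5700

0.0777


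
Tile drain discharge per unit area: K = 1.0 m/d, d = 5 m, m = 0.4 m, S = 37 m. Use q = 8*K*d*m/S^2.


q = 8*K*d*m/S^2
q = 8*1.0*5*0.4/37^2
q = 16.0000 / 1369

0.0117 m/d


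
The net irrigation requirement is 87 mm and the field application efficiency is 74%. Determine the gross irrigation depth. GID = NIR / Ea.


Ea = 74% = 0.74
GID = NIR / Ea = 87 / 0.74 = 117.5676 mm

117.5676 mm


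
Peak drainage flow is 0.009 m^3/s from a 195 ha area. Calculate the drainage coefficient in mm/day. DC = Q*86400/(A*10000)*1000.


DC = Q * 86400 / (A * 10000) * 1000
DC = 0.009 * 86400 / (195 * 10000) * 1000
DC = 777600.0000 / 1950000

0.3988 mm/day


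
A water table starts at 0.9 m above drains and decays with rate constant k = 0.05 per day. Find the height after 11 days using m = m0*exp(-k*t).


m = m0 * exp(-k*t)
m = 0.9 * exp(-0.05 * 11)
m = 0.9 * exp(-0.5500)

0.5193 m


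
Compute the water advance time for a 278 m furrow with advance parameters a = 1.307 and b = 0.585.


t = (L/a)^(1/b)
t = (278/1.307)^(1/0.585)
t = 212.700842^(1/0.585)

9529.9948 min


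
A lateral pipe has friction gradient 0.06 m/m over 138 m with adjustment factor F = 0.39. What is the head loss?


hf = J * L * F = 0.06 * 138 * 0.39 = 3.2292 m

3.2292 m


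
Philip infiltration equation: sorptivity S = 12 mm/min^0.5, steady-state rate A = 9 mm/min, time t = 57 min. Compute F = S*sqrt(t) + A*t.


F = S*sqrt(t) + A*t
F = 12*sqrt(57) + 9*57
F = 12*7.549834 + 513

603.5980 mm


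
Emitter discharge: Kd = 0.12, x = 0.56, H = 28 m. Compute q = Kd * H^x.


q = Kd * H^x = 0.12 * 28^0.56 = 0.12 * 6.462618

0.7755 L/h


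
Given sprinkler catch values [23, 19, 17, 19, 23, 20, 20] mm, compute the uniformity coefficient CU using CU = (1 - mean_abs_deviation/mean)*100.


mean = 20.142857 mm
MAD = 1.632653 mm
CU = (1 - 1.632653/20.142857)*100

91.8946 %


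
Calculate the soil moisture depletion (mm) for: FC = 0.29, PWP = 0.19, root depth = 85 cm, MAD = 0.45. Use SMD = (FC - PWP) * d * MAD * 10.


SMD = (FC - PWP) * d * MAD * 10
SMD = (0.29 - 0.19) * 85 * 0.45 * 10
SMD = 0.1000 * 85 * 0.45 * 10

38.2500 mm


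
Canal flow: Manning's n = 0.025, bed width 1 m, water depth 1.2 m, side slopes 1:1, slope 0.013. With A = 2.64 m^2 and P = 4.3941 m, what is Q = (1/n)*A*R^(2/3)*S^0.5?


R = A/P = 2.64/4.3941 = 0.600806
Q = (1/0.025) * 2.64 * 0.600806^(2/3) * 0.013^0.5

8.5728 m^3/s


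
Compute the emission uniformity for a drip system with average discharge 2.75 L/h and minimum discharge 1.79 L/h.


EU = (q_min/q_avg)*100 = (1.79/2.75)*100 = 65.0909%

65.0909 %


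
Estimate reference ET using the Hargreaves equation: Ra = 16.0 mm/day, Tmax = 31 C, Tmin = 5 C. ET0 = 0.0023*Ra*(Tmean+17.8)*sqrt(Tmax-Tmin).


Tmean = (Tmax + Tmin)/2 = (31 + 5)/2 = 18.0
ET0 = 0.0023 * 16.0 * (18.0 + 17.8) * sqrt(31 - 5)
ET0 = 0.0023 * 16.0 * 35.8 * 5.099020

6.7177 mm/day


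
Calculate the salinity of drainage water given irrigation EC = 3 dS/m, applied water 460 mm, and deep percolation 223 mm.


EC_dw = EC_iw * D_iw / D_dw
EC_dw = 3 * 460 / 223
EC_dw = 1380 / 223

6.1883 dS/m


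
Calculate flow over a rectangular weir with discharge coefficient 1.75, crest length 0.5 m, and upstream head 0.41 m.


Q = C * L * H^(3/2) = 1.75 * 0.5 * 0.41^1.5 = 1.75 * 0.5 * 0.262528

0.2297 m^3/s


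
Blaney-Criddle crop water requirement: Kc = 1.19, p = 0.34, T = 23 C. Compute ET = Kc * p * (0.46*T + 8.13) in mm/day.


ET = Kc * p * (0.46*T + 8.13)
ET = 1.19 * 0.34 * (0.46*23 + 8.13)
ET = 1.19 * 0.34 * 18.7100

7.5701 mm/day


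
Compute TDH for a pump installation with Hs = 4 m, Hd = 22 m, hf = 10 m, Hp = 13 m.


TDH = Hs + Hd + hf + Hp = 4 + 22 + 10 + 13 = 49

49 m


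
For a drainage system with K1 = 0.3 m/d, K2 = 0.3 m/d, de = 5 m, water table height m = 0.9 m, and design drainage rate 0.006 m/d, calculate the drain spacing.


S^2 = 8*K2*de*m/q + 4*K1*m^2/q
S^2 = 8*0.3*5*0.9/0.006 + 4*0.3*0.9^2/0.006
S = sqrt(1962.0000)

44.2945 m


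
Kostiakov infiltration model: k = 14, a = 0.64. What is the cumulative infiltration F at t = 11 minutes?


F = k * t^a = 14 * 11^0.64
F = 14 * 4.639715

64.9560 mm


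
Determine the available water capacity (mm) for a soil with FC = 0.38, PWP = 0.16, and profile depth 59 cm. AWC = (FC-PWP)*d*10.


AWC = (FC - PWP) * d * 10
AWC = (0.38 - 0.16) * 59 * 10
AWC = 0.2200 * 59 * 10

129.8000 mm


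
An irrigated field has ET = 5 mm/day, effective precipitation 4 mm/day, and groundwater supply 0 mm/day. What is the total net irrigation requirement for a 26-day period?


Daily deficit = ET - Pe - GW = 5 - 4 - 0 = 1 mm/day
NIR = 1 * 26 = 26 mm

26.0000 mm


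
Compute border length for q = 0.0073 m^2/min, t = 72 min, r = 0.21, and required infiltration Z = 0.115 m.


L = q*t/((1+r)*Z)
L = 0.0073*72/((1+0.21)*0.115)
L = 0.5256/0.13915

3.7772 m


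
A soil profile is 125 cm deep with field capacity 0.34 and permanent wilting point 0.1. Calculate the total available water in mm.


AWC = (FC - PWP) * d * 10
AWC = (0.34 - 0.1) * 125 * 10
AWC = 0.2400 * 125 * 10

300.0000 mm


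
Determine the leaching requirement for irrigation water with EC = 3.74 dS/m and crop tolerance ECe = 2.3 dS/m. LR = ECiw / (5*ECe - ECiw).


LR = ECiw / (5*ECe - ECiw)
LR = 3.74 / (5*2.3 - 3.74)
LR = 3.74 / 7.7600

0.4820


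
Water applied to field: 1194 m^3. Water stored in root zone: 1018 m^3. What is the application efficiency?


Ea = V_root / V_field * 100 = 1018 / 1194 * 100 = 85.2596%

85.2596 %


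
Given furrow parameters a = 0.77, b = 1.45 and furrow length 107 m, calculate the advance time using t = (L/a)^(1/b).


t = (L/a)^(1/b)
t = (107/0.77)^(1/1.45)
t = 138.961039^(1/1.45)

30.0509 min


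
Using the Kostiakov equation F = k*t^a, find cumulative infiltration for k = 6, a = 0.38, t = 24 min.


F = k * t^a = 6 * 24^0.38
F = 6 * 3.345648

20.0739 mm


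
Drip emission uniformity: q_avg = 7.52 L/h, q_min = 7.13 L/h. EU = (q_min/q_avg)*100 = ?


EU = (q_min/q_avg)*100 = (7.13/7.52)*100 = 94.8138%

94.8138 %


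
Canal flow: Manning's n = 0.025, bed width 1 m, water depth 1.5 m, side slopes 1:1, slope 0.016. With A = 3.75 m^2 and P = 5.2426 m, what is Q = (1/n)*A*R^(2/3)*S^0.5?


R = A/P = 3.75/5.2426 = 0.715294
Q = (1/0.025) * 3.75 * 0.715294^(2/3) * 0.016^0.5

15.1754 m^3/s


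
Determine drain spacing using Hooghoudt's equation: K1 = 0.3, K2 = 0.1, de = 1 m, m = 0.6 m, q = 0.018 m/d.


S^2 = 8*K2*de*m/q + 4*K1*m^2/q
S^2 = 8*0.1*1*0.6/0.018 + 4*0.3*0.6^2/0.018
S = sqrt(50.6667)

7.1181 m


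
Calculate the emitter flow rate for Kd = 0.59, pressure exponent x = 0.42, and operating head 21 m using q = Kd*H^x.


q = Kd * H^x = 0.59 * 21^0.42 = 0.59 * 3.591965

2.1193 L/h


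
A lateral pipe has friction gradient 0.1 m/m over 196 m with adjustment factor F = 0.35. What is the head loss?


hf = J * L * F = 0.1 * 196 * 0.35 = 6.8600 m

6.8600 m


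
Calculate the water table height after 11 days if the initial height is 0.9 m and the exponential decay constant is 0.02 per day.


m = m0 * exp(-k*t)
m = 0.9 * exp(-0.02 * 11)
m = 0.9 * exp(-0.2200)

0.7223 m


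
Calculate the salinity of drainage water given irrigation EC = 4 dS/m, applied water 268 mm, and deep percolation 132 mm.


EC_dw = EC_iw * D_iw / D_dw
EC_dw = 4 * 268 / 132
EC_dw = 1072 / 132

8.1212 dS/m


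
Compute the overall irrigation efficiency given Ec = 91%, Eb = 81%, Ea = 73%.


Ec = 0.91, Eb = 0.81, Ea = 0.73
E = 0.91 * 0.81 * 0.73 * 100 = 53.8083%

53.8083 %


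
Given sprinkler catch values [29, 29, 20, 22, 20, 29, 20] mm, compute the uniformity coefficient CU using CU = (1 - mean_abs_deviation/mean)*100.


mean = 24.142857 mm
MAD = 4.163265 mm
CU = (1 - 4.163265/24.142857)*100

82.7557 %


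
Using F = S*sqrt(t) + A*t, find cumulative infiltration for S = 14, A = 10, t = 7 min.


F = S*sqrt(t) + A*t
F = 14*sqrt(7) + 10*7
F = 14*2.645751 + 70

107.0405 mm


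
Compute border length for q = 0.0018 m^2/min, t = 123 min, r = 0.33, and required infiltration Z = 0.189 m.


L = q*t/((1+r)*Z)
L = 0.0018*123/((1+0.33)*0.189)
L = 0.2214/0.25137

0.8808 m


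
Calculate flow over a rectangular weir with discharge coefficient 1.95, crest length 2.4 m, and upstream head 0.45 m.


Q = C * L * H^(3/2) = 1.95 * 2.4 * 0.45^1.5 = 1.95 * 2.4 * 0.301869

1.4127 m^3/s


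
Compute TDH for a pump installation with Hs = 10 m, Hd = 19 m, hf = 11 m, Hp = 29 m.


TDH = Hs + Hd + hf + Hp = 10 + 19 + 11 + 29 = 69

69 m


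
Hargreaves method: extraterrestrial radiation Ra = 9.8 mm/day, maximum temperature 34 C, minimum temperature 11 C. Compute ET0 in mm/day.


Tmean = (Tmax + Tmin)/2 = (34 + 11)/2 = 22.5
ET0 = 0.0023 * 9.8 * (22.5 + 17.8) * sqrt(34 - 11)
ET0 = 0.0023 * 9.8 * 40.3 * 4.795832

4.3564 mm/day


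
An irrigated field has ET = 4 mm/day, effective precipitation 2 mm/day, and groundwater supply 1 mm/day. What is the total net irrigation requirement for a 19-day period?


Daily deficit = ET - Pe - GW = 4 - 2 - 1 = 1 mm/day
NIR = 1 * 19 = 19 mm

19.0000 mm


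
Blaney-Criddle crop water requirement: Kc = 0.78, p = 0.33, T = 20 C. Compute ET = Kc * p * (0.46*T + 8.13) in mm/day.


ET = Kc * p * (0.46*T + 8.13)
ET = 0.78 * 0.33 * (0.46*20 + 8.13)
ET = 0.78 * 0.33 * 17.3300

4.4607 mm/day


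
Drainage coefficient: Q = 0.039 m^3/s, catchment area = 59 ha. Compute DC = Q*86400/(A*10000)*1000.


DC = Q * 86400 / (A * 10000) * 1000
DC = 0.039 * 86400 / (59 * 10000) * 1000
DC = 3369600.0000 / 590000

5.7112 mm/day


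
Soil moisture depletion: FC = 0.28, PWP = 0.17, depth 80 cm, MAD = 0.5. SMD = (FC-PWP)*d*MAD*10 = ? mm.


SMD = (FC - PWP) * d * MAD * 10
SMD = (0.28 - 0.17) * 80 * 0.5 * 10
SMD = 0.1100 * 80 * 0.5 * 10

44.0000 mm


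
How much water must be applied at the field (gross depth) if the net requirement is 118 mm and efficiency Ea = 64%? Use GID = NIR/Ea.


Ea = 64% = 0.64
GID = NIR / Ea = 118 / 0.64 = 184.3750 mm

184.3750 mm


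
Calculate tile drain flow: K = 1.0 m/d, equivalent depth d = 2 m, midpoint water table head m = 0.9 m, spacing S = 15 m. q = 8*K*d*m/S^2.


q = 8*K*d*m/S^2
q = 8*1.0*2*0.9/15^2
q = 14.4000 / 225

0.0640 m/d


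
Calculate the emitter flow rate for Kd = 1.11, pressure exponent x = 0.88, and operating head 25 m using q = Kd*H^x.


q = Kd * H^x = 1.11 * 25^0.88 = 1.11 * 16.989759

18.8586 L/h


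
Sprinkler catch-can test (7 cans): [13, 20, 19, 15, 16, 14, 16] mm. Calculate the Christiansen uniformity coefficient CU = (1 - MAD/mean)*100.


mean = 16.142857 mm
MAD = 1.918367 mm
CU = (1 - 1.918367/16.142857)*100

88.1163 %


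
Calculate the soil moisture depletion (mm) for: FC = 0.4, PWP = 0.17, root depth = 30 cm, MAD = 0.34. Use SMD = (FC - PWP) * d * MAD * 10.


SMD = (FC - PWP) * d * MAD * 10
SMD = (0.4 - 0.17) * 30 * 0.34 * 10
SMD = 0.2300 * 30 * 0.34 * 10

23.4600 mm


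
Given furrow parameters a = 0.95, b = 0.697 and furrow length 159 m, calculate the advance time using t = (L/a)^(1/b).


t = (L/a)^(1/b)
t = (159/0.95)^(1/0.697)
t = 167.368421^(1/0.697)

1550.0631 min


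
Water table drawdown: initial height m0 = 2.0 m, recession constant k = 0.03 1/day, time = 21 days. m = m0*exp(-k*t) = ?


m = m0 * exp(-k*t)
m = 2.0 * exp(-0.03 * 21)
m = 2.0 * exp(-0.6300)

1.0652 m


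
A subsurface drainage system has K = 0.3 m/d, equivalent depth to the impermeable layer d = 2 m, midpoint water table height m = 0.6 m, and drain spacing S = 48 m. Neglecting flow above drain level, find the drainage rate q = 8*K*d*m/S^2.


q = 8*K*d*m/S^2
q = 8*0.3*2*0.6/48^2
q = 2.8800 / 2304

0.0013 m/d


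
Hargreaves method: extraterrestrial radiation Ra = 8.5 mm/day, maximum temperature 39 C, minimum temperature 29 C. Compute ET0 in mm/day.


Tmean = (Tmax + Tmin)/2 = (39 + 29)/2 = 34.0
ET0 = 0.0023 * 8.5 * (34.0 + 17.8) * sqrt(39 - 29)
ET0 = 0.0023 * 8.5 * 51.8 * 3.162278

3.2024 mm/day


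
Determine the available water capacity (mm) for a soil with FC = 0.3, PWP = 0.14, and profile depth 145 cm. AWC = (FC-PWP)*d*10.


AWC = (FC - PWP) * d * 10
AWC = (0.3 - 0.14) * 145 * 10
AWC = 0.1600 * 145 * 10

232.0000 mm


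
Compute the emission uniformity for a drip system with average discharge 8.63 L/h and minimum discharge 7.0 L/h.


EU = (q_min/q_avg)*100 = (7.0/8.63)*100 = 81.1124%

81.1124 %


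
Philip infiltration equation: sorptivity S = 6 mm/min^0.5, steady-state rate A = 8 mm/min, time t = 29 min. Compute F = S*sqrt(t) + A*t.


F = S*sqrt(t) + A*t
F = 6*sqrt(29) + 8*29
F = 6*5.385165 + 232

264.3110 mm


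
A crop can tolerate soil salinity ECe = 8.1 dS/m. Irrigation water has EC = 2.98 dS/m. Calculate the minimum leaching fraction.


LR = ECiw / (5*ECe - ECiw)
LR = 2.98 / (5*8.1 - 2.98)
LR = 2.98 / 37.5200

0.0794


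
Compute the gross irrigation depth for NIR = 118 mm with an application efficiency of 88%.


Ea = 88% = 0.88
GID = NIR / Ea = 118 / 0.88 = 134.0909 mm

134.0909 mm


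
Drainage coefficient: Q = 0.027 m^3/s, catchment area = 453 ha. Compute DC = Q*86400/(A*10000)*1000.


DC = Q * 86400 / (A * 10000) * 1000
DC = 0.027 * 86400 / (453 * 10000) * 1000
DC = 2332800.0000 / 4530000

0.5150 mm/day


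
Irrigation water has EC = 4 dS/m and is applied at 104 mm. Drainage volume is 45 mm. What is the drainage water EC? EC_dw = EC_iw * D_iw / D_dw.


EC_dw = EC_iw * D_iw / D_dw
EC_dw = 4 * 104 / 45
EC_dw = 416 / 45

9.2444 dS/m


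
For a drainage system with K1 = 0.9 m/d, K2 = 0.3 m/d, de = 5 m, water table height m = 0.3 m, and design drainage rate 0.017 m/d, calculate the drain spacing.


S^2 = 8*K2*de*m/q + 4*K1*m^2/q
S^2 = 8*0.3*5*0.3/0.017 + 4*0.9*0.3^2/0.017
S = sqrt(230.8235)

15.1929 m


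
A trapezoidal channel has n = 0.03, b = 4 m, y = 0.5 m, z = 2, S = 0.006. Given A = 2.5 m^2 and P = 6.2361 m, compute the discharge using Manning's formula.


R = A/P = 2.5/6.2361 = 0.400892
Q = (1/0.03) * 2.5 * 0.400892^(2/3) * 0.006^0.5

3.5095 m^3/s


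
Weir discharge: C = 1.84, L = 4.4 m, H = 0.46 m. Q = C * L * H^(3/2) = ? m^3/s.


Q = C * L * H^(3/2) = 1.84 * 4.4 * 0.46^1.5 = 1.84 * 4.4 * 0.311987

2.5258 m^3/s


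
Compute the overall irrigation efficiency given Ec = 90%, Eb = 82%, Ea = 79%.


Ec = 0.9, Eb = 0.82, Ea = 0.79
E = 0.9 * 0.82 * 0.79 * 100 = 58.3020%

58.3020 %


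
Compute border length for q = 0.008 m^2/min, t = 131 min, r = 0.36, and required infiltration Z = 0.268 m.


L = q*t/((1+r)*Z)
L = 0.008*131/((1+0.36)*0.268)
L = 1.048/0.36448

2.8753 m


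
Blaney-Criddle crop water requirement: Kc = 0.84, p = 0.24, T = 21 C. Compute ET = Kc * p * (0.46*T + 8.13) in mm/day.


ET = Kc * p * (0.46*T + 8.13)
ET = 0.84 * 0.24 * (0.46*21 + 8.13)
ET = 0.84 * 0.24 * 17.7900

3.5865 mm/day


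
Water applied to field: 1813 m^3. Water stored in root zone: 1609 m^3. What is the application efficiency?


Ea = V_root / V_field * 100 = 1609 / 1813 * 100 = 88.7479%

88.7479 %


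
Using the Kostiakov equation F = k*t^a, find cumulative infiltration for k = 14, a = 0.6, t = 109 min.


F = k * t^a = 14 * 109^0.6
F = 14 * 16.689983

233.6598 mm


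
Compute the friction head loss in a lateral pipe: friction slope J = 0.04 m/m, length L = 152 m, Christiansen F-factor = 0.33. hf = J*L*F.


hf = J * L * F = 0.04 * 152 * 0.33 = 2.0064 m

2.0064 m


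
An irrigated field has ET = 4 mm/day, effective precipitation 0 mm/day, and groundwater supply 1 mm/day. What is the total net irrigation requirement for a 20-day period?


Daily deficit = ET - Pe - GW = 4 - 0 - 1 = 3 mm/day
NIR = 3 * 20 = 60 mm

60.0000 mm


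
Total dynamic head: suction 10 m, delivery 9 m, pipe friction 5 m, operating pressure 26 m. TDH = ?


TDH = Hs + Hd + hf + Hp = 10 + 9 + 5 + 26 = 50

50 m


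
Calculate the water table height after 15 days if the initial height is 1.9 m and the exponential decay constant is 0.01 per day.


m = m0 * exp(-k*t)
m = 1.9 * exp(-0.01 * 15)
m = 1.9 * exp(-0.1500)

1.6353 m


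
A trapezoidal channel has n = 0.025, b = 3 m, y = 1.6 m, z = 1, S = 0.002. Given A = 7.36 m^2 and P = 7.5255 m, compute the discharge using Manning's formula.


R = A/P = 7.36/7.5255 = 0.978008
Q = (1/0.025) * 7.36 * 0.978008^(2/3) * 0.002^0.5

12.9722 m^3/s


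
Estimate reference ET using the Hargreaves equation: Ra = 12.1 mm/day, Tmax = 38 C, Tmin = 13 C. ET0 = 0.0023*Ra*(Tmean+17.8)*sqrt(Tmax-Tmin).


Tmean = (Tmax + Tmin)/2 = (38 + 13)/2 = 25.5
ET0 = 0.0023 * 12.1 * (25.5 + 17.8) * sqrt(38 - 13)
ET0 = 0.0023 * 12.1 * 43.3 * 5.000000

6.0252 mm/day


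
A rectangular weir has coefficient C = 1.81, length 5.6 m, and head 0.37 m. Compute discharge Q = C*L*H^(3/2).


Q = C * L * H^(3/2) = 1.81 * 5.6 * 0.37^1.5 = 1.81 * 5.6 * 0.225062

2.2812 m^3/s


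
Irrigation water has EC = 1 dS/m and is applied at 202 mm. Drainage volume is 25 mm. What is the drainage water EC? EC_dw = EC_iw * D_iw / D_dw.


EC_dw = EC_iw * D_iw / D_dw
EC_dw = 1 * 202 / 25
EC_dw = 202 / 25

8.0800 dS/m


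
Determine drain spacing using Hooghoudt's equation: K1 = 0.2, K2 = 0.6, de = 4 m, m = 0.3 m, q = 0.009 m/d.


S^2 = 8*K2*de*m/q + 4*K1*m^2/q
S^2 = 8*0.6*4*0.3/0.009 + 4*0.2*0.3^2/0.009
S = sqrt(648.0000)

25.4558 m


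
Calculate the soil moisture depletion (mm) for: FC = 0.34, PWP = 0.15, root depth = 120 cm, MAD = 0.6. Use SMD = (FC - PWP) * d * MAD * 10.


SMD = (FC - PWP) * d * MAD * 10
SMD = (0.34 - 0.15) * 120 * 0.6 * 10
SMD = 0.1900 * 120 * 0.6 * 10

136.8000 mm


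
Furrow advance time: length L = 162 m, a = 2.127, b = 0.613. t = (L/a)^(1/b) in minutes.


t = (L/a)^(1/b)
t = (162/2.127)^(1/0.613)
t = 76.163611^(1/0.613)

1174.1807 min


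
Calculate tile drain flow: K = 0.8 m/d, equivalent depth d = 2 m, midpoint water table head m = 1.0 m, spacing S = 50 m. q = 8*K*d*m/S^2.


q = 8*K*d*m/S^2
q = 8*0.8*2*1.0/50^2
q = 12.8000 / 2500

0.0051 m/d


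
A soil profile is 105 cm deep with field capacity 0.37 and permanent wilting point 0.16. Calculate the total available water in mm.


AWC = (FC - PWP) * d * 10
AWC = (0.37 - 0.16) * 105 * 10
AWC = 0.2100 * 105 * 10

220.5000 mm


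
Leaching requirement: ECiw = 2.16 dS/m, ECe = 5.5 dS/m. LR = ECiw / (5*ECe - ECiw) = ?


LR = ECiw / (5*ECe - ECiw)
LR = 2.16 / (5*5.5 - 2.16)
LR = 2.16 / 25.3400

0.0852


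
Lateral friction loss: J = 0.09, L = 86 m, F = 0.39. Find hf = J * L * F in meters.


hf = J * L * F = 0.09 * 86 * 0.39 = 3.0186 m

3.0186 m


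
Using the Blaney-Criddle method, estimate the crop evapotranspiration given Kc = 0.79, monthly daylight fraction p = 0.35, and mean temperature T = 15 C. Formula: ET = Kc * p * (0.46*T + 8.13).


ET = Kc * p * (0.46*T + 8.13)
ET = 0.79 * 0.35 * (0.46*15 + 8.13)
ET = 0.79 * 0.35 * 15.0300

4.1558 mm/day


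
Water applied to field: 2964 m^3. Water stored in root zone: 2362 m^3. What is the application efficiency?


Ea = V_root / V_field * 100 = 2362 / 2964 * 100 = 79.6896%

79.6896 %


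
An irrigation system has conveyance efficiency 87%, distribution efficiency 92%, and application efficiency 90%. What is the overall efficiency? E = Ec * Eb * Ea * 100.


Ec = 0.87, Eb = 0.92, Ea = 0.9
E = 0.87 * 0.92 * 0.9 * 100 = 72.0360%

72.0360 %


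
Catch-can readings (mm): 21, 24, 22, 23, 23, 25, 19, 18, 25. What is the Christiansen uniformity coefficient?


mean = 22.222222 mm
MAD = 1.975309 mm
CU = (1 - 1.975309/22.222222)*100

91.1111 %


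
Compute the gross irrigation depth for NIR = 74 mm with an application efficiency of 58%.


Ea = 58% = 0.58
GID = NIR / Ea = 74 / 0.58 = 127.5862 mm

127.5862 mm


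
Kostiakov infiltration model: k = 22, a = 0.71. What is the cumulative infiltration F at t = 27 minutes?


F = k * t^a = 22 * 27^0.71
F = 22 * 10.381695

228.3973 mm


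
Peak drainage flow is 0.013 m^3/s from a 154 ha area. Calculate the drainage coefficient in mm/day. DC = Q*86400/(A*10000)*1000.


DC = Q * 86400 / (A * 10000) * 1000
DC = 0.013 * 86400 / (154 * 10000) * 1000
DC = 1123200.0000 / 1540000

0.7294 mm/day


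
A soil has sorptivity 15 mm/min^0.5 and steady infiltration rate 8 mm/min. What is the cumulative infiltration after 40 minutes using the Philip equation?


F = S*sqrt(t) + A*t
F = 15*sqrt(40) + 8*40
F = 15*6.324555 + 320

414.8683 mm


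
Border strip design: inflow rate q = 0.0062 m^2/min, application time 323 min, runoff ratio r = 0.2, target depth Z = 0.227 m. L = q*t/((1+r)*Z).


L = q*t/((1+r)*Z)
L = 0.0062*323/((1+0.2)*0.227)
L = 2.0026/0.2724

7.3517 m


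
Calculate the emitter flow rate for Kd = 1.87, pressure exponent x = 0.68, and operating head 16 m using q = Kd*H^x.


q = Kd * H^x = 1.87 * 16^0.68 = 1.87 * 6.588728

12.3209 L/h
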